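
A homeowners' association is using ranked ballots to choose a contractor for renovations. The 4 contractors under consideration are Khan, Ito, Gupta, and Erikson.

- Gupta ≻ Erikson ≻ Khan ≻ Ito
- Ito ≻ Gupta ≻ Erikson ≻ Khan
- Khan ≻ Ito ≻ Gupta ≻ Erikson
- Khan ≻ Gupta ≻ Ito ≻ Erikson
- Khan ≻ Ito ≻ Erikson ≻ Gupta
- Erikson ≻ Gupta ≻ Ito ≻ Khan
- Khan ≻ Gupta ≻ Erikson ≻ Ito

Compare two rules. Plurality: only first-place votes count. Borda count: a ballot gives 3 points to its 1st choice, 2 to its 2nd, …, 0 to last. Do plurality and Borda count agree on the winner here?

Plurality first-place counts: Khan 4, Ito 1, Gupta 1, Erikson 1 → Khan.
Borda totals: Khan 13, Ito 9, Gupta 12, Erikson 8 → Khan.
The two rules agree on Khan.

Yes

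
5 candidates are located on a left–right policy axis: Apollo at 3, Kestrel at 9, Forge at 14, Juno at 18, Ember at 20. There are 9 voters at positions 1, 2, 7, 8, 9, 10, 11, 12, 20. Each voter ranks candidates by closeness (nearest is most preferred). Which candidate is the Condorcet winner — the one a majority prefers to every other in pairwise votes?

Kestrel

With single-peaked preferences on a line, the Condorcet winner is the candidate closest to the median voter.
The median voter (position 9) is closest to Kestrel at 9.
Check: Kestrel vs Forge — voters closer to Kestrel: 7 of 9.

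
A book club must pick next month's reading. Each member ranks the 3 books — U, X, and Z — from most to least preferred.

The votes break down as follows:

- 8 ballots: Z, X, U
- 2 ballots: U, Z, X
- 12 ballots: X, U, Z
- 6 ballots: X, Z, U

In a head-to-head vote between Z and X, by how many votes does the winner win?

8

Ballots ranking Z above X: 8+2 = 10.
Ballots ranking X above Z: 12+6 = 18.
X wins 18–10, a margin of 8.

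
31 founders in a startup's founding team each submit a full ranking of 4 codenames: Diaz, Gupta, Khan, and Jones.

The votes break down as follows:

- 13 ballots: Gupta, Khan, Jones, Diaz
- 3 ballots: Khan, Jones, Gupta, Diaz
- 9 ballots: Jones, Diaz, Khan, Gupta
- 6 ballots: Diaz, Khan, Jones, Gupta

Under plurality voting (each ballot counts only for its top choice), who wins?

Gupta

First-place vote totals:
  Diaz: 6
  Gupta: 13
  Khan: 3
  Jones: 9
Gupta has the most first-place votes.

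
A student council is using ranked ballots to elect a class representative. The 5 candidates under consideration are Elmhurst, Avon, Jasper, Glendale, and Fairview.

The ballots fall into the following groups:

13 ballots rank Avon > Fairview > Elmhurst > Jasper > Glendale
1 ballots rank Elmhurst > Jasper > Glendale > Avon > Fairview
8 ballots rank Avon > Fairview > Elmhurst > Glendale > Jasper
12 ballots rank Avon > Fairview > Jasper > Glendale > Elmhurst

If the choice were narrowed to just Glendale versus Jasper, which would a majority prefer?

Ballots ranking Glendale above Jasper: 8.
Ballots ranking Jasper above Glendale: 13+1+12 = 26.
Jasper wins the head-to-head, 26–8.

Jasper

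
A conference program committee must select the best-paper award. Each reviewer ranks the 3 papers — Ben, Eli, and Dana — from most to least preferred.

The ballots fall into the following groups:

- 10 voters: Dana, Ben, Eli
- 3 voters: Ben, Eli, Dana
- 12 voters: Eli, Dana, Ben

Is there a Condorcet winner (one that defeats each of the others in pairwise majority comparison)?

No

Head-to-head results (25 voters total):
Ben vs Eli: Ben wins 13–12.
Ben vs Dana: Dana wins 22–3.
Eli vs Dana: Eli wins 15–10.
No candidate beats all others: Ben beats Eli beats Dana beats Ben, a majority cycle.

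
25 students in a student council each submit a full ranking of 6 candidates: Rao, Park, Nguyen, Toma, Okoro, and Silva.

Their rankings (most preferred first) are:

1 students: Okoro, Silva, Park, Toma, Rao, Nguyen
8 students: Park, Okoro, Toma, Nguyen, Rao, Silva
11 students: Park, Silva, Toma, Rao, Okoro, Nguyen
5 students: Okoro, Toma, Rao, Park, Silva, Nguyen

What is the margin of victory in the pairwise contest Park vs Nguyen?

25

Ballots ranking Park above Nguyen: 1+8+11+5 = 25.
Ballots ranking Nguyen above Park: 0.
Park wins 25–0, a margin of 25.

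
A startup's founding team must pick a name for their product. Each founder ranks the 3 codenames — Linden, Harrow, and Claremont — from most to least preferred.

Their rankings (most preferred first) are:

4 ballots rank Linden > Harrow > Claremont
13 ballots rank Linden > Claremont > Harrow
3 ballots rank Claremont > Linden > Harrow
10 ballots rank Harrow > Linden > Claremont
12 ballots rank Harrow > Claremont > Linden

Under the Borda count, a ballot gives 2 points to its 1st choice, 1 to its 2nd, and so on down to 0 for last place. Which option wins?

Harrow

Borda scores:
  Linden: 4·2 + 13·2 + 3·1 + 10·1 + 12·0 = 47
  Harrow: 4·1 + 13·0 + 3·0 + 10·2 + 12·2 = 48
  Claremont: 4·0 + 13·1 + 3·2 + 10·0 + 12·1 = 31
Harrow has the highest total.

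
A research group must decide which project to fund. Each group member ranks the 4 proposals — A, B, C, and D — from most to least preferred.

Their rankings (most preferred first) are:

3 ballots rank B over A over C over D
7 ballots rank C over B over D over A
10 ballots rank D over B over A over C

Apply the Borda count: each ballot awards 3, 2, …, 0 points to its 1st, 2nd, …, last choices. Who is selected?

B

Borda scores:
  A: 3·2 + 7·0 + 10·1 = 16
  B: 3·3 + 7·2 + 10·2 = 43
  C: 3·1 + 7·3 + 10·0 = 24
  D: 3·0 + 7·1 + 10·3 = 37
B has the highest total.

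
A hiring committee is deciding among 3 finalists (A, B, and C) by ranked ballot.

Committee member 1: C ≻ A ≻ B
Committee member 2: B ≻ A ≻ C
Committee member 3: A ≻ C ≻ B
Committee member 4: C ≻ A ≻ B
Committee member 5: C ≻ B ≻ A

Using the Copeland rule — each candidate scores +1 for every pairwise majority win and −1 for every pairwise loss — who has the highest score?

Pairwise results:
  A vs B: A wins 3–2.
  A vs C: C wins 3–2.
  B vs C: C wins 4–1.
Copeland scores (wins − losses):
  A: 1 − 1 = 0
  B: 0 − 2 = -2
  C: 2 − 0 = 2
C has the best Copeland score.

C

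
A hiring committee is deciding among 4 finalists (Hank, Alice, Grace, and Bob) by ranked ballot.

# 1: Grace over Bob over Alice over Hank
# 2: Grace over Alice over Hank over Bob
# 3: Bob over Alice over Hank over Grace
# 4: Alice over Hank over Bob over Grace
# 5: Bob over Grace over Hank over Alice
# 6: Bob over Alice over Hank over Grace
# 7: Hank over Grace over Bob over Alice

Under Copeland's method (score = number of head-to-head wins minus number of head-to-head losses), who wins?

Pairwise results:
  Hank vs Alice: Alice wins 5–2.
  Hank vs Grace: Hank wins 4–3.
  Hank vs Bob: Bob wins 4–3.
  Alice vs Grace: Grace wins 4–3.
  Alice vs Bob: Bob wins 5–2.
  Grace vs Bob: Bob wins 4–3.
Copeland scores (wins − losses):
  Hank: 1 − 2 = -1
  Alice: 1 − 2 = -1
  Grace: 1 − 2 = -1
  Bob: 3 − 0 = 3
Bob has the best Copeland score.

Bob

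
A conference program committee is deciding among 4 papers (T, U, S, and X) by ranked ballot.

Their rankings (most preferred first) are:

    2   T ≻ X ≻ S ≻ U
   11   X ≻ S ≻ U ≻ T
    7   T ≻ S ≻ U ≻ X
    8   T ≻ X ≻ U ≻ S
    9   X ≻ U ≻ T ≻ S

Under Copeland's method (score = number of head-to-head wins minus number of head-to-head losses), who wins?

X

Pairwise results:
  T vs U: U wins 20–17.
  T vs S: T wins 26–11.
  T vs X: X wins 20–17.
  U vs S: S wins 20–17.
  U vs X: X wins 30–7.
  S vs X: X wins 30–7.
Copeland scores (wins − losses):
  T: 1 − 2 = -1
  U: 1 − 2 = -1
  S: 1 − 2 = -1
  X: 3 − 0 = 3
X has the best Copeland score.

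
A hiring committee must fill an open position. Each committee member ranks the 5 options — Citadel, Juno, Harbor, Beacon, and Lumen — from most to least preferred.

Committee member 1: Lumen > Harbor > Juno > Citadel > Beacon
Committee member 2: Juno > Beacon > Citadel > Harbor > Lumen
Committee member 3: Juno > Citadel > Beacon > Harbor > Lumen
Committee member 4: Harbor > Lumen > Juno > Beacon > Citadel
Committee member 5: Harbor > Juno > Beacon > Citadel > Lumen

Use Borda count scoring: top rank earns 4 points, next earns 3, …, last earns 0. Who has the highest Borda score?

Juno

Borda scores:
  Citadel: 1 + 2 + 3 + 0 + 1 = 7
  Juno: 2 + 4 + 4 + 2 + 3 = 15
  Harbor: 3 + 1 + 1 + 4 + 4 = 13
  Beacon: 0 + 3 + 2 + 1 + 2 = 8
  Lumen: 4 + 0 + 0 + 3 + 0 = 7
Juno has the highest total.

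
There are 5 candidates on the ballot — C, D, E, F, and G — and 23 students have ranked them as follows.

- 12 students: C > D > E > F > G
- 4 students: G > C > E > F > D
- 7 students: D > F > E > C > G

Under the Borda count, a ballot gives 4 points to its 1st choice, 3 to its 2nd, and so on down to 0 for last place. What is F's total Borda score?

Borda scores:
  C: 12·4 + 4·3 + 7·1 = 67
  D: 12·3 + 4·0 + 7·4 = 64
  E: 12·2 + 4·2 + 7·2 = 46
  F: 12·1 + 4·1 + 7·3 = 37
  G: 12·0 + 4·4 + 7·0 = 16

37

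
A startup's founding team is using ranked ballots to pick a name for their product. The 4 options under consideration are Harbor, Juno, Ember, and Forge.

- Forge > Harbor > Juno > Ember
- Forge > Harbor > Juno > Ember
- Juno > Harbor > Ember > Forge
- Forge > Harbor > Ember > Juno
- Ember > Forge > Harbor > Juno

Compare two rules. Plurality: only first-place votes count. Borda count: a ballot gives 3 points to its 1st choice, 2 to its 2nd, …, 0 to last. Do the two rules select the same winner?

Yes

Plurality first-place counts: Harbor 0, Juno 1, Ember 1, Forge 3 → Forge.
Borda totals: Harbor 9, Juno 5, Ember 5, Forge 11 → Forge.
The two rules agree on Forge.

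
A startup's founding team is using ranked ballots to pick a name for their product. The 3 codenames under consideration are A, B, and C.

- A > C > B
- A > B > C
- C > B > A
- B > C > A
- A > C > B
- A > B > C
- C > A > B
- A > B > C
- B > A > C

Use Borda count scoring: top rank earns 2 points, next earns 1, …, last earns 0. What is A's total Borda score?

Borda scores:
  A: 2 + 2 + 0 + 0 + 2 + 2 + 1 + 2 + 1 = 12
  B: 0 + 1 + 1 + 2 + 0 + 1 + 0 + 1 + 2 = 8
  C: 1 + 0 + 2 + 1 + 1 + 0 + 2 + 0 + 0 = 7

12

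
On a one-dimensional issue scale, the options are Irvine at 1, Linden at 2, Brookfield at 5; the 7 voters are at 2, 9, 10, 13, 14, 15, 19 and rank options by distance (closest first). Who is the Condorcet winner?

Brookfield

With single-peaked preferences on a line, the Condorcet winner is the candidate closest to the median voter.
The median voter (position 13) is closest to Brookfield at 5.
Check: Brookfield vs Irvine — voters closer to Brookfield: 6 of 7.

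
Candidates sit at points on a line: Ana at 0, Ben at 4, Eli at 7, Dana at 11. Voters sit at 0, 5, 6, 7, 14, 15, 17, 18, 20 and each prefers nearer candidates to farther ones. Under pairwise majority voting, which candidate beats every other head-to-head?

With single-peaked preferences on a line, the Condorcet winner is the candidate closest to the median voter.
The median voter (position 14) is closest to Dana at 11.
Check: Dana vs Ben — voters closer to Dana: 5 of 9.

Dana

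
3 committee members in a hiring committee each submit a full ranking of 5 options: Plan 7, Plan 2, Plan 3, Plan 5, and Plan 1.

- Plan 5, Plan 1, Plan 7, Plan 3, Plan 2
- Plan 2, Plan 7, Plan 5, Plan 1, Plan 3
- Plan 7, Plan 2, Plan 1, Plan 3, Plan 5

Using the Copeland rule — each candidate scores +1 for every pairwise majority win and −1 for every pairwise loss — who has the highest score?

Plan 7

Pairwise results:
  Plan 7 vs Plan 2: Plan 7 wins 2–1.
  Plan 7 vs Plan 3: Plan 7 wins 3–0.
  Plan 7 vs Plan 5: Plan 7 wins 2–1.
  Plan 7 vs Plan 1: Plan 7 wins 2–1.
  Plan 2 vs Plan 3: Plan 2 wins 2–1.
  Plan 2 vs Plan 5: Plan 2 wins 2–1.
  Plan 2 vs Plan 1: Plan 2 wins 2–1.
  Plan 3 vs Plan 5: Plan 5 wins 2–1.
  Plan 3 vs Plan 1: Plan 1 wins 3–0.
  Plan 5 vs Plan 1: Plan 5 wins 2–1.
Copeland scores (wins − losses):
  Plan 7: 4 − 0 = 4
  Plan 2: 3 − 1 = 2
  Plan 3: 0 − 4 = -4
  Plan 5: 2 − 2 = 0
  Plan 1: 1 − 3 = -2
Plan 7 has the best Copeland score.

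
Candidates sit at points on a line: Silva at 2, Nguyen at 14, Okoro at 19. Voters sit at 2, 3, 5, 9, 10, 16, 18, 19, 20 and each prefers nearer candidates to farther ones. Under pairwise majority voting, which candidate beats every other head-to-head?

Nguyen

With single-peaked preferences on a line, the Condorcet winner is the candidate closest to the median voter.
The median voter (position 10) is closest to Nguyen at 14.
Check: Nguyen vs Okoro — voters closer to Nguyen: 6 of 9.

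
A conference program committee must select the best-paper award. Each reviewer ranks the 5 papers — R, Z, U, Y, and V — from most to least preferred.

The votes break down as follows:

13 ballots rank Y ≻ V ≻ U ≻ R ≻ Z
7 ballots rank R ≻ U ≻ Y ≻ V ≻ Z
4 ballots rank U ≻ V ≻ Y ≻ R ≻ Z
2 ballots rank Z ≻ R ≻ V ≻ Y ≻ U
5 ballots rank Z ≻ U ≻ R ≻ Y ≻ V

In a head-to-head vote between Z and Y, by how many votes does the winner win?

Ballots ranking Z above Y: 2+5 = 7.
Ballots ranking Y above Z: 13+7+4 = 24.
Y wins 24–7, a margin of 17.

17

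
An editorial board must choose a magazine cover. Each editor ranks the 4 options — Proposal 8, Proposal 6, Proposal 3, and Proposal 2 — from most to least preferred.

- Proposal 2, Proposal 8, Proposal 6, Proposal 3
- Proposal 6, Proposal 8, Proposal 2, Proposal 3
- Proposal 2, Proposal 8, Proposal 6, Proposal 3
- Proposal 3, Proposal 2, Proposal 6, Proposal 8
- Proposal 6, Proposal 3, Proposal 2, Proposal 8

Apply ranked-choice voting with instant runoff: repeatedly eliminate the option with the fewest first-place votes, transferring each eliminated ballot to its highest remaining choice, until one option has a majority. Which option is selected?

Proposal 2

Round 1: Proposal 6 2, Proposal 2 2, Proposal 3 1, Proposal 8 0. Proposal 8 has the fewest and is eliminated.
Round 2: Proposal 6 2, Proposal 2 2, Proposal 3 1. Proposal 3 has the fewest and is eliminated.
Round 3: Proposal 2 3, Proposal 6 2. Proposal 2 has a majority.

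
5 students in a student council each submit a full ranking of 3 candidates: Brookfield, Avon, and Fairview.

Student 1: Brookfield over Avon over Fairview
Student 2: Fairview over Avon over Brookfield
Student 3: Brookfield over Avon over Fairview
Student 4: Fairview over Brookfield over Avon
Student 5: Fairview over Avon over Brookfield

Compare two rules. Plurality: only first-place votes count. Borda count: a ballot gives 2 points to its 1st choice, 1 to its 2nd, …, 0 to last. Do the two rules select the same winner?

Plurality first-place counts: Brookfield 2, Avon 0, Fairview 3 → Fairview.
Borda totals: Brookfield 5, Avon 4, Fairview 6 → Fairview.
The two rules agree on Fairview.

Yes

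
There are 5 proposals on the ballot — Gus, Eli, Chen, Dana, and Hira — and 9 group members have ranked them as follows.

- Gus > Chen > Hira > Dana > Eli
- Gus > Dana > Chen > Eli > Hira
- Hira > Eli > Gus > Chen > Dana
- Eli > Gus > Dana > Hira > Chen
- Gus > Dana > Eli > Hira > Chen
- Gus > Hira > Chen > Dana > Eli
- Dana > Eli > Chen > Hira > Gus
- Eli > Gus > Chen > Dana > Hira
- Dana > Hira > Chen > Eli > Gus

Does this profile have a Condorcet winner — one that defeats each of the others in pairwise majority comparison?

No

Head-to-head results (9 voters total):
Gus vs Eli: Eli wins 5–4.
Gus vs Chen: Gus wins 7–2.
Gus vs Dana: Gus wins 7–2.
Gus vs Hira: Gus wins 6–3.
Eli vs Chen: Eli wins 5–4.
Eli vs Dana: Dana wins 6–3.
Eli vs Hira: Eli wins 5–4.
Chen vs Dana: Dana wins 5–4.
Chen vs Hira: Hira wins 5–4.
Dana vs Hira: Dana wins 6–3.
No candidate beats all others: Gus beats Dana beats Eli beats Gus, a majority cycle.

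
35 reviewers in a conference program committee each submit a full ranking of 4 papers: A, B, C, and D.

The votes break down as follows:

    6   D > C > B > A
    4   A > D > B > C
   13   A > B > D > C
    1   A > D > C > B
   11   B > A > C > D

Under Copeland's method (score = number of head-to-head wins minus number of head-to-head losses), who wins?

Pairwise results:
  A vs B: A wins 18–17.
  A vs C: A wins 29–6.
  A vs D: A wins 29–6.
  B vs C: B wins 28–7.
  B vs D: B wins 24–11.
  C vs D: D wins 24–11.
Copeland scores (wins − losses):
  A: 3 − 0 = 3
  B: 2 − 1 = 1
  C: 0 − 3 = -3
  D: 1 − 2 = -1
A has the best Copeland score.

A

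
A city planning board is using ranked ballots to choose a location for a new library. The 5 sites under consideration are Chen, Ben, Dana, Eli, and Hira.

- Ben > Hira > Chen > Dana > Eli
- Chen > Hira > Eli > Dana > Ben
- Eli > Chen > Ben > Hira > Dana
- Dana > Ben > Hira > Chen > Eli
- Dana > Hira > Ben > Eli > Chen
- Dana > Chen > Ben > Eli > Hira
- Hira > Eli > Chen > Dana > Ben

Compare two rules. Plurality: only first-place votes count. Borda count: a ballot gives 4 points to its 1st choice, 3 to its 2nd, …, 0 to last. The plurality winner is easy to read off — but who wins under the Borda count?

Plurality first-place counts: Chen 1, Ben 1, Dana 3, Eli 1, Hira 1 → Dana.
Borda totals: Chen 15, Ben 13, Dana 15, Eli 11, Hira 16 → Hira.

Hira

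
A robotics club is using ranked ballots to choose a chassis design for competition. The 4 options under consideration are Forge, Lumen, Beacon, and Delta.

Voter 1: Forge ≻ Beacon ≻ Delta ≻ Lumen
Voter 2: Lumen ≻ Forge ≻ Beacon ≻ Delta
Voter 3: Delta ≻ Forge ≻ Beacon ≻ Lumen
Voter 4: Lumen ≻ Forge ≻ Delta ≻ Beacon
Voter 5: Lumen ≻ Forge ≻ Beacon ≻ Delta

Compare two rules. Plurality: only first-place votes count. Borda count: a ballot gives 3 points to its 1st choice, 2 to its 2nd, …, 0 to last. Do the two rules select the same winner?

Plurality first-place counts: Forge 1, Lumen 3, Beacon 0, Delta 1 → Lumen.
Borda totals: Forge 11, Lumen 9, Beacon 5, Delta 5 → Forge.
The two rules disagree: plurality picks Lumen, Borda picks Forge.

No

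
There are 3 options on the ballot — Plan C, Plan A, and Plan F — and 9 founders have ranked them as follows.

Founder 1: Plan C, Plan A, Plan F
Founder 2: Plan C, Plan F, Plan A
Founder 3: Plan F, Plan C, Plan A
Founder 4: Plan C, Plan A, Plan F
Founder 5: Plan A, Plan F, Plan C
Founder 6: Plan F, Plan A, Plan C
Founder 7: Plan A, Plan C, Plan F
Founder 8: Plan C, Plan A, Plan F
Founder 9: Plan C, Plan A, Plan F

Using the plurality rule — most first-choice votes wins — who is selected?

Plan C

First-place vote totals:
  Plan C: 5
  Plan A: 2
  Plan F: 2
Plan C has the most first-place votes.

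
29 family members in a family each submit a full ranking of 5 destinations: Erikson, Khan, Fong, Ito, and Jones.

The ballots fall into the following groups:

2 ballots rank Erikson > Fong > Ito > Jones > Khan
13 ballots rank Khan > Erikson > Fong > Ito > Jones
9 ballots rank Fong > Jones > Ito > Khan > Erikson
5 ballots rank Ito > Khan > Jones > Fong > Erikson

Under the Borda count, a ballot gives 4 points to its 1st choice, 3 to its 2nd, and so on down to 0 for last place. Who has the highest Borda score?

Khan

Borda scores:
  Erikson: 2·4 + 13·3 + 9·0 + 5·0 = 47
  Khan: 2·0 + 13·4 + 9·1 + 5·3 = 76
  Fong: 2·3 + 13·2 + 9·4 + 5·1 = 73
  Ito: 2·2 + 13·1 + 9·2 + 5·4 = 55
  Jones: 2·1 + 13·0 + 9·3 + 5·2 = 39
Khan has the highest total.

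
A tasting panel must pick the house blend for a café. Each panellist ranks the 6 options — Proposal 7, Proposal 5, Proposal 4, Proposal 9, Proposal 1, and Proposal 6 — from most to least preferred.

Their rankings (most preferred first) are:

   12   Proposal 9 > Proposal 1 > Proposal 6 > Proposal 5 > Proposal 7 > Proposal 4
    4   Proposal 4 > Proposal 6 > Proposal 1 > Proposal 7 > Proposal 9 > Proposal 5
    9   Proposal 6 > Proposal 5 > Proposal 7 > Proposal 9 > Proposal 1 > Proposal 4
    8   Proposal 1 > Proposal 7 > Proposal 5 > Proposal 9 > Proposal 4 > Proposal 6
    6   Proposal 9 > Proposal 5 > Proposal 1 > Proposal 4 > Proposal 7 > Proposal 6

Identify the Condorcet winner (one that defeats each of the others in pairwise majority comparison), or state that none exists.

No Condorcet winner

Head-to-head results (39 voters total):
Proposal 7 vs Proposal 5: Proposal 5 wins 27–12.
Proposal 7 vs Proposal 4: Proposal 7 wins 29–10.
Proposal 7 vs Proposal 9: Proposal 7 wins 21–18.
Proposal 7 vs Proposal 1: Proposal 1 wins 30–9.
Proposal 7 vs Proposal 6: Proposal 6 wins 25–14.
Proposal 5 vs Proposal 4: Proposal 5 wins 35–4.
Proposal 5 vs Proposal 9: Proposal 9 wins 22–17.
Proposal 5 vs Proposal 1: Proposal 1 wins 24–15.
Proposal 5 vs Proposal 6: Proposal 6 wins 25–14.
Proposal 4 vs Proposal 9: Proposal 9 wins 35–4.
Proposal 4 vs Proposal 1: Proposal 1 wins 35–4.
Proposal 4 vs Proposal 6: Proposal 6 wins 21–18.
Proposal 9 vs Proposal 1: Proposal 9 wins 27–12.
Proposal 9 vs Proposal 6: Proposal 9 wins 26–13.
Proposal 1 vs Proposal 6: Proposal 1 wins 26–13.
No candidate beats all others: Proposal 7 beats Proposal 9 beats Proposal 5 beats Proposal 7, a majority cycle.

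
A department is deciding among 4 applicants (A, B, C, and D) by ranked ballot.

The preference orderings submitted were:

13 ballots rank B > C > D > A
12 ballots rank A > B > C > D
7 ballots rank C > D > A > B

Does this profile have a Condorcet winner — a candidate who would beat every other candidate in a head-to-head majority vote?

No

Head-to-head results (32 voters total):
A vs B: A wins 19–13.
A vs C: C wins 20–12.
A vs D: D wins 20–12.
B vs C: B wins 25–7.
B vs D: B wins 25–7.
C vs D: C wins 32–0.
No candidate beats all others: A beats B beats C beats A, a majority cycle.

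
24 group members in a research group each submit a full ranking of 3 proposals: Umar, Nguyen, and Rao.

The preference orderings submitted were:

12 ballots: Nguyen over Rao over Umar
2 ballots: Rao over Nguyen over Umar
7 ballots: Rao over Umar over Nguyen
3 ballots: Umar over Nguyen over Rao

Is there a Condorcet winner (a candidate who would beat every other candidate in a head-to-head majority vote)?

Yes

Head-to-head results (24 voters total):
Umar vs Nguyen: Nguyen wins 14–10.
Umar vs Rao: Rao wins 21–3.
Nguyen vs Rao: Nguyen wins 15–9.
Nguyen beats each rival — Umar (14–10), Rao (15–9) — so Nguyen is the Condorcet winner.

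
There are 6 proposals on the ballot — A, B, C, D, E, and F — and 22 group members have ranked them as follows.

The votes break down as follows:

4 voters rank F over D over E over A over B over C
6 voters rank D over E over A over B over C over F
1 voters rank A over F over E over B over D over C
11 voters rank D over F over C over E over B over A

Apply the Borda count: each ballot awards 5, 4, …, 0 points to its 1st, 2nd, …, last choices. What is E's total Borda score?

Borda scores:
  A: 4·2 + 6·3 + 5 + 11·0 = 31
  B: 4·1 + 6·2 + 2 + 11·1 = 29
  C: 4·0 + 6·1 + 0 + 11·3 = 39
  D: 4·4 + 6·5 + 1 + 11·5 = 102
  E: 4·3 + 6·4 + 3 + 11·2 = 61
  F: 4·5 + 6·0 + 4 + 11·4 = 68

61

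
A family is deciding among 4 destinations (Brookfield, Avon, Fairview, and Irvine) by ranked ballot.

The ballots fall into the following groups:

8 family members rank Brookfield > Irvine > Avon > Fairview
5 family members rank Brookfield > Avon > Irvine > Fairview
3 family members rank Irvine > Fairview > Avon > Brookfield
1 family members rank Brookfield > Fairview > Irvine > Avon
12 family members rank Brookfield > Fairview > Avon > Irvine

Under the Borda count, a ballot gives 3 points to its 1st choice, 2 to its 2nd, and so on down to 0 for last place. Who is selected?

Brookfield

Borda scores:
  Brookfield: 8·3 + 5·3 + 3·0 + 3 + 12·3 = 78
  Avon: 8·1 + 5·2 + 3·1 + 0 + 12·1 = 33
  Fairview: 8·0 + 5·0 + 3·2 + 2 + 12·2 = 32
  Irvine: 8·2 + 5·1 + 3·3 + 1 + 12·0 = 31
Brookfield has the highest total.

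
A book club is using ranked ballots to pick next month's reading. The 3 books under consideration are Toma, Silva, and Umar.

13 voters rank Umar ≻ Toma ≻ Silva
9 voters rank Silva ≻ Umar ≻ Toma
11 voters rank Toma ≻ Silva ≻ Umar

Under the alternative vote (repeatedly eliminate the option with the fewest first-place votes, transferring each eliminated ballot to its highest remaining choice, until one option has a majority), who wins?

Umar

Round 1: Umar 13, Toma 11, Silva 9. Silva has the fewest and is eliminated.
Round 2: Umar 22, Toma 11. Umar has a majority.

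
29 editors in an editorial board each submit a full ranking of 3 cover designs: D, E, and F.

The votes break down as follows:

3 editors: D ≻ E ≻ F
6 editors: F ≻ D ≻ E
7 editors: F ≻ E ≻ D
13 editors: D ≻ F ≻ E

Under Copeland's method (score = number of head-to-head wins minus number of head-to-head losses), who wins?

D

Pairwise results:
  D vs E: D wins 22–7.
  D vs F: D wins 16–13.
  E vs F: F wins 26–3.
Copeland scores (wins − losses):
  D: 2 − 0 = 2
  E: 0 − 2 = -2
  F: 1 − 1 = 0
D has the best Copeland score.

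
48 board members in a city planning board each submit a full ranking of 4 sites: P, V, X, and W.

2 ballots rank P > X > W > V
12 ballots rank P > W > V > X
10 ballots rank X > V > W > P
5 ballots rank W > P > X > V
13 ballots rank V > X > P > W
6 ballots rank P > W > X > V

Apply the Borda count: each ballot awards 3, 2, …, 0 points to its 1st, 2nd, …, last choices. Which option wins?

Borda scores:
  P: 2·3 + 12·3 + 10·0 + 5·2 + 13·1 + 6·3 = 83
  V: 2·0 + 12·1 + 10·2 + 5·0 + 13·3 + 6·0 = 71
  X: 2·2 + 12·0 + 10·3 + 5·1 + 13·2 + 6·1 = 71
  W: 2·1 + 12·2 + 10·1 + 5·3 + 13·0 + 6·2 = 63
P has the highest total.

P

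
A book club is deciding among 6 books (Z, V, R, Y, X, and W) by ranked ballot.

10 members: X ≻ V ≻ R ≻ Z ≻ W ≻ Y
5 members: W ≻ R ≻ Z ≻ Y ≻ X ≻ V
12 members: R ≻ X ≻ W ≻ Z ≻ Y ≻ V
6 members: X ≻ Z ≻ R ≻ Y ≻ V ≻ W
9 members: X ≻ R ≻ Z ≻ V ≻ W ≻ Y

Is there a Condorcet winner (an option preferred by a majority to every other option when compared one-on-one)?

Head-to-head results (42 voters total):
Z vs V: Z wins 32–10.
Z vs R: R wins 36–6.
Z vs Y: Z wins 42–0.
Z vs X: X wins 37–5.
Z vs W: Z wins 25–17.
V vs R: R wins 32–10.
V vs Y: Y wins 23–19.
V vs X: X wins 42–0.
V vs W: V wins 25–17.
R vs Y: R wins 42–0.
R vs X: X wins 25–17.
R vs W: R wins 37–5.
Y vs X: X wins 37–5.
Y vs W: W wins 36–6.
X vs W: X wins 37–5.
X beats each rival — Z (37–5), V (42–0), R (25–17), Y (37–5), W (37–5) — so X is the Condorcet winner.

Yes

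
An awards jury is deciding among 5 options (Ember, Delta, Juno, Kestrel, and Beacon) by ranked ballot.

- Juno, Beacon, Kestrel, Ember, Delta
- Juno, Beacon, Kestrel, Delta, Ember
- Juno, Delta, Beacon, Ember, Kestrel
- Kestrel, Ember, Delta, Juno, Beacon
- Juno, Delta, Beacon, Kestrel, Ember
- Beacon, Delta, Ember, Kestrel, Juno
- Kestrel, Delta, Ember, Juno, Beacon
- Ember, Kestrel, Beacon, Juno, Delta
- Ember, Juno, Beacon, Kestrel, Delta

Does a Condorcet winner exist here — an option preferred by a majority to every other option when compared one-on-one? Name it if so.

Head-to-head results (9 voters total):
Ember vs Delta: Delta wins 5–4.
Ember vs Juno: Ember wins 5–4.
Ember vs Kestrel: Kestrel wins 5–4.
Ember vs Beacon: Beacon wins 5–4.
Delta vs Juno: Juno wins 6–3.
Delta vs Kestrel: Kestrel wins 6–3.
Delta vs Beacon: Beacon wins 5–4.
Juno vs Kestrel: Juno wins 5–4.
Juno vs Beacon: Juno wins 7–2.
Kestrel vs Beacon: Beacon wins 6–3.
No candidate beats all others: Ember beats Juno beats Delta beats Ember, a majority cycle.

None — there is no Condorcet winner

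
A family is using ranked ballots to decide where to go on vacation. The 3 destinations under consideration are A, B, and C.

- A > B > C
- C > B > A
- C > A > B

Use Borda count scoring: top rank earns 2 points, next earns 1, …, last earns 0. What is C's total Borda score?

4

Borda scores:
  A: 2 + 0 + 1 = 3
  B: 1 + 1 + 0 = 2
  C: 0 + 2 + 2 = 4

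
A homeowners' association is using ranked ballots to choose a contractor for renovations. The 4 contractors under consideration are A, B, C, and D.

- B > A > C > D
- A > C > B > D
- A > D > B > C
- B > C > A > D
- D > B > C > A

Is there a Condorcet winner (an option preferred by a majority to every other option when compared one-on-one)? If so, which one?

Head-to-head results (5 voters total):
A vs B: B wins 3–2.
A vs C: A wins 3–2.
A vs D: A wins 4–1.
B vs C: B wins 4–1.
B vs D: B wins 3–2.
C vs D: C wins 3–2.
B beats each rival — A (3–2), C (4–1), D (3–2) — so B is the Condorcet winner.

B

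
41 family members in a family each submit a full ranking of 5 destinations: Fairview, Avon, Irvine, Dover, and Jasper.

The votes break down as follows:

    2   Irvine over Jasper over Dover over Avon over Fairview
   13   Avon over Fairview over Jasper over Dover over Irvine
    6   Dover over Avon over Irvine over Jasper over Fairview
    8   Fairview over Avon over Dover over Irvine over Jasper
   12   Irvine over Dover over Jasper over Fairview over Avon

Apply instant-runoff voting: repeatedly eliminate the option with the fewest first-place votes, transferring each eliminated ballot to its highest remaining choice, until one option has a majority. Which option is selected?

Avon

Round 1: Irvine 14, Avon 13, Fairview 8, Dover 6, Jasper 0. Jasper has the fewest and is eliminated.
Round 2: Irvine 14, Avon 13, Fairview 8, Dover 6. Dover has the fewest and is eliminated.
Round 3: Avon 19, Irvine 14, Fairview 8. Fairview has the fewest and is eliminated.
Round 4: Avon 27, Irvine 14. Avon has a majority.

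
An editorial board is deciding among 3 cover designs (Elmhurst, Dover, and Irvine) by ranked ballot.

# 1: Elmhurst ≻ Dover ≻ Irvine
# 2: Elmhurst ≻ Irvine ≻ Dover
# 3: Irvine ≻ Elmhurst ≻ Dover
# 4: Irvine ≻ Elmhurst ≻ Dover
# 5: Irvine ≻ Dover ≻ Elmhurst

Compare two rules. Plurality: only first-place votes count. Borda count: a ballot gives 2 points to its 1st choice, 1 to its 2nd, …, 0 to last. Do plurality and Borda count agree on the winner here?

Plurality first-place counts: Elmhurst 2, Dover 0, Irvine 3 → Irvine.
Borda totals: Elmhurst 6, Dover 2, Irvine 7 → Irvine.
The two rules agree on Irvine.

Yes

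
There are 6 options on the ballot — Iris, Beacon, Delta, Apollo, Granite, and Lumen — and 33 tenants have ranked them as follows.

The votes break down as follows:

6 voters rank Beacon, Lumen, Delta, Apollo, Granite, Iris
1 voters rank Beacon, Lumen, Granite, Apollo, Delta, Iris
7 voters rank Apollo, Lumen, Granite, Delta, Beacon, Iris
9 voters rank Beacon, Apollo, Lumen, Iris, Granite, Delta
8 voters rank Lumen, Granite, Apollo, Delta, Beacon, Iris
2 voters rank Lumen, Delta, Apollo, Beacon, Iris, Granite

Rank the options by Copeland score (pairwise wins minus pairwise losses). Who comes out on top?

Lumen

Pairwise results:
  Iris vs Beacon: Beacon wins 33–0.
  Iris vs Delta: Delta wins 24–9.
  Iris vs Apollo: Apollo wins 33–0.
  Iris vs Granite: Granite wins 22–11.
  Iris vs Lumen: Lumen wins 33–0.
  Beacon vs Delta: Delta wins 17–16.
  Beacon vs Apollo: Apollo wins 17–16.
  Beacon vs Granite: Beacon wins 18–15.
  Beacon vs Lumen: Lumen wins 17–16.
  Delta vs Apollo: Apollo wins 25–8.
  Delta vs Granite: Granite wins 25–8.
  Delta vs Lumen: Lumen wins 33–0.
  Apollo vs Granite: Apollo wins 24–9.
  Apollo vs Lumen: Lumen wins 17–16.
  Granite vs Lumen: Lumen wins 33–0.
Copeland scores (wins − losses):
  Iris: 0 − 5 = -5
  Beacon: 2 − 3 = -1
  Delta: 2 − 3 = -1
  Apollo: 4 − 1 = 3
  Granite: 2 − 3 = -1
  Lumen: 5 − 0 = 5
Lumen has the best Copeland score.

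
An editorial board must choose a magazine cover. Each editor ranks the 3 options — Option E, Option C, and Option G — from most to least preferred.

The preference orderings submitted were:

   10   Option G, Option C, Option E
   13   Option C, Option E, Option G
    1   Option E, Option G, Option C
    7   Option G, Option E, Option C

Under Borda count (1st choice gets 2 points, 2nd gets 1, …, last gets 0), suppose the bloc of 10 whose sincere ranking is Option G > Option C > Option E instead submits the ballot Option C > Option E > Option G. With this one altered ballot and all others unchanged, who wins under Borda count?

Option C

Borda totals with the altered ballot: Option E 32, Option C 46, Option G 15.
The winner is unchanged: still Option C.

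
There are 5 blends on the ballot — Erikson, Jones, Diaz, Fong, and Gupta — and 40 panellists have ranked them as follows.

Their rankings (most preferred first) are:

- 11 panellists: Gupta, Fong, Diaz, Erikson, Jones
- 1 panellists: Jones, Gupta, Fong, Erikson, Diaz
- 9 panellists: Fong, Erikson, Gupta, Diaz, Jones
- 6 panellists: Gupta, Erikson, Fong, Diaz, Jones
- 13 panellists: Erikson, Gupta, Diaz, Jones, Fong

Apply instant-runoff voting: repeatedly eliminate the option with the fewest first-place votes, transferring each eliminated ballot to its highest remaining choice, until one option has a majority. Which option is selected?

Erikson

Round 1: Gupta 17, Erikson 13, Fong 9, Jones 1, Diaz 0. Diaz has the fewest and is eliminated.
Round 2: Gupta 17, Erikson 13, Fong 9, Jones 1. Jones has the fewest and is eliminated.
Round 3: Gupta 18, Erikson 13, Fong 9. Fong has the fewest and is eliminated.
Round 4: Erikson 22, Gupta 18. Erikson has a majority.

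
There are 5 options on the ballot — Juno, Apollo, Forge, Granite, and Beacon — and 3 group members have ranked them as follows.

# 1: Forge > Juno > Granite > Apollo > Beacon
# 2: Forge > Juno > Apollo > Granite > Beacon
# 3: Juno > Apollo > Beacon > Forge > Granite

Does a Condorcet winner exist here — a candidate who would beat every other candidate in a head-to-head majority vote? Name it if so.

Forge

Head-to-head results (3 voters total):
Juno vs Apollo: Juno wins 3–0.
Juno vs Forge: Forge wins 2–1.
Juno vs Granite: Juno wins 3–0.
Juno vs Beacon: Juno wins 3–0.
Apollo vs Forge: Forge wins 2–1.
Apollo vs Granite: Apollo wins 2–1.
Apollo vs Beacon: Apollo wins 3–0.
Forge vs Granite: Forge wins 3–0.
Forge vs Beacon: Forge wins 2–1.
Granite vs Beacon: Granite wins 2–1.
Forge beats each rival — Juno (2–1), Apollo (2–1), Granite (3–0), Beacon (2–1) — so Forge is the Condorcet winner.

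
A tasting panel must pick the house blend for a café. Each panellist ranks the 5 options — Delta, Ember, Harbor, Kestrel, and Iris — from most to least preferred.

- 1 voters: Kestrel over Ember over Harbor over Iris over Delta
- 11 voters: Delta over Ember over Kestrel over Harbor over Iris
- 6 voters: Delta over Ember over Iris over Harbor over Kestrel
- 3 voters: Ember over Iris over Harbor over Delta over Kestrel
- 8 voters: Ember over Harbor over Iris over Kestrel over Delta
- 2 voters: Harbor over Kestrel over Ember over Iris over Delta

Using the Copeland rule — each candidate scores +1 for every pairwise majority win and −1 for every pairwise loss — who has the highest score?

Pairwise results:
  Delta vs Ember: Delta wins 17–14.
  Delta vs Harbor: Delta wins 17–14.
  Delta vs Kestrel: Delta wins 20–11.
  Delta vs Iris: Delta wins 17–14.
  Ember vs Harbor: Ember wins 29–2.
  Ember vs Kestrel: Ember wins 28–3.
  Ember vs Iris: Ember wins 31–0.
  Harbor vs Kestrel: Harbor wins 19–12.
  Harbor vs Iris: Harbor wins 22–9.
  Kestrel vs Iris: Iris wins 17–14.
Copeland scores (wins − losses):
  Delta: 4 − 0 = 4
  Ember: 3 − 1 = 2
  Harbor: 2 − 2 = 0
  Kestrel: 0 − 4 = -4
  Iris: 1 − 3 = -2
Delta has the best Copeland score.

Delta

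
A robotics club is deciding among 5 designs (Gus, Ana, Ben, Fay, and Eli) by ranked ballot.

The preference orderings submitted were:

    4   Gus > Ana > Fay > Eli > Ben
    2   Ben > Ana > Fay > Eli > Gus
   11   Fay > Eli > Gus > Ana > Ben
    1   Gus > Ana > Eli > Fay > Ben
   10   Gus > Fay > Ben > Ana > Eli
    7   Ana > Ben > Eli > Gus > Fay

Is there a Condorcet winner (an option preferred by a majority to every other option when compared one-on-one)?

Head-to-head results (35 voters total):
Gus vs Ana: Gus wins 26–9.
Gus vs Ben: Gus wins 26–9.
Gus vs Fay: Gus wins 22–13.
Gus vs Eli: Eli wins 20–15.
Ana vs Ben: Ana wins 23–12.
Ana vs Fay: Fay wins 21–14.
Ana vs Eli: Ana wins 24–11.
Ben vs Fay: Fay wins 26–9.
Ben vs Eli: Ben wins 19–16.
Fay vs Eli: Fay wins 27–8.
No candidate beats all others: Gus beats Ana beats Eli beats Gus, a majority cycle.

No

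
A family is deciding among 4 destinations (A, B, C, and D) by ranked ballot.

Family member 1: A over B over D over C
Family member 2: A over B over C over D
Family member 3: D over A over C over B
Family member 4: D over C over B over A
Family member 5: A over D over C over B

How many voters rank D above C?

Ballots ranking D above C: 4.
Ballots ranking C above D: 1.
So 4 of 5 voters prefer D to C.

4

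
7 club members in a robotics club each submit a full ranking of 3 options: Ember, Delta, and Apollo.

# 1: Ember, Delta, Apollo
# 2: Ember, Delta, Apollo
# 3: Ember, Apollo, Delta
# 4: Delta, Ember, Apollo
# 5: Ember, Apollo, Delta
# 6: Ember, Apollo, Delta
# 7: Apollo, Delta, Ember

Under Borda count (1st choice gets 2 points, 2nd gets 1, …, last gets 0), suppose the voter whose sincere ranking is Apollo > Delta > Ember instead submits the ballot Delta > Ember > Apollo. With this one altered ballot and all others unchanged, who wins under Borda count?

Ember

Borda totals with the altered ballot: Ember 12, Delta 6, Apollo 3.
The winner is unchanged: still Ember.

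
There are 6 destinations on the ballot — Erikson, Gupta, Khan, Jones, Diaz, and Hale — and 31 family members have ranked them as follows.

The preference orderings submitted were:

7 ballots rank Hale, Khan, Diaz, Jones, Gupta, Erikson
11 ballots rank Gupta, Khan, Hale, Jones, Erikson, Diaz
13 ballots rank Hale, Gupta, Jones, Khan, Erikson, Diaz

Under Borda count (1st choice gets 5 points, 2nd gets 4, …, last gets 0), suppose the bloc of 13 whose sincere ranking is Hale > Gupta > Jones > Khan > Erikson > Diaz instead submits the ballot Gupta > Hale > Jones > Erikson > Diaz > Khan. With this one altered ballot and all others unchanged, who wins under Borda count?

Borda totals with the altered ballot: Erikson 37, Gupta 127, Khan 72, Jones 75, Diaz 34, Hale 120.
The switch changes the winner from Hale to Gupta.

Gupta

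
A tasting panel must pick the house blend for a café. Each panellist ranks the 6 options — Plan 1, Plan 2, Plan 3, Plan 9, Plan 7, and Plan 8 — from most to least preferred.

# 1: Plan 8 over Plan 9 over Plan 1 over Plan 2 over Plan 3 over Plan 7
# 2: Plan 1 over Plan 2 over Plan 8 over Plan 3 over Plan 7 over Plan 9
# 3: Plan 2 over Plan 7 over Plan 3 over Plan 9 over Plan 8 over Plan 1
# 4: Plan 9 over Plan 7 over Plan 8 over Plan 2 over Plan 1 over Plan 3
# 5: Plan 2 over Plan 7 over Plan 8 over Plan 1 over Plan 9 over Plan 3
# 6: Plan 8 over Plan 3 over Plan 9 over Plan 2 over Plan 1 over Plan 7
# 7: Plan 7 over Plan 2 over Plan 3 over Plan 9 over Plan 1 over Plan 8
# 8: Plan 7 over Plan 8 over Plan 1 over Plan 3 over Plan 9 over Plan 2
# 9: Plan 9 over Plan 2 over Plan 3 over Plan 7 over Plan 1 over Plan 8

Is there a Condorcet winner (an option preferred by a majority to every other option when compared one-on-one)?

No

Head-to-head results (9 voters total):
Plan 1 vs Plan 2: Plan 2 wins 6–3.
Plan 1 vs Plan 3: Plan 1 wins 5–4.
Plan 1 vs Plan 9: Plan 9 wins 6–3.
Plan 1 vs Plan 7: Plan 7 wins 6–3.
Plan 1 vs Plan 8: Plan 8 wins 6–3.
Plan 2 vs Plan 3: Plan 2 wins 7–2.
Plan 2 vs Plan 9: Plan 9 wins 5–4.
Plan 2 vs Plan 7: Plan 2 wins 6–3.
Plan 2 vs Plan 8: Plan 2 wins 5–4.
Plan 3 vs Plan 9: Plan 3 wins 5–4.
Plan 3 vs Plan 7: Plan 7 wins 5–4.
Plan 3 vs Plan 8: Plan 8 wins 6–3.
Plan 9 vs Plan 7: Plan 7 wins 5–4.
Plan 9 vs Plan 8: Plan 8 wins 5–4.
Plan 7 vs Plan 8: Plan 7 wins 6–3.
No candidate beats all others: Plan 1 beats Plan 3 beats Plan 9 beats Plan 1, a majority cycle.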